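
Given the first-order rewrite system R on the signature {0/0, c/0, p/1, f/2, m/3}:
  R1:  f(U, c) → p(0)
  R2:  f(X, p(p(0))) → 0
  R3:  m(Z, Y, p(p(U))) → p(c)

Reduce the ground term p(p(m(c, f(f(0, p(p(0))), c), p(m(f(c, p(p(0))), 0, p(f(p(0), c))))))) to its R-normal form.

1. p(p(m(c, f(f(0, p(p(0))), c), p(m(f(c, p(p(0))), 0, p(f(p(0), c)))))))  →  p(p(m(c, p(0), p(m(f(c, p(p(0))), 0, p(f(p(0), c)))))))   [R1 at 1.1.2]
2. p(p(m(c, p(0), p(m(f(c, p(p(0))), 0, p(f(p(0), c)))))))  →  p(p(m(c, p(0), p(m(0, 0, p(f(p(0), c)))))))   [R2 at 1.1.3.1.1]
3. p(p(m(c, p(0), p(m(0, 0, p(f(p(0), c)))))))  →  p(p(m(c, p(0), p(m(0, 0, p(p(0)))))))   [R1 at 1.1.3.1.3.1]
4. p(p(m(c, p(0), p(m(0, 0, p(p(0)))))))  →  p(p(m(c, p(0), p(p(c)))))   [R3 at 1.1.3.1]
5. p(p(m(c, p(0), p(p(c)))))  →  p(p(p(c)))   [R3 at 1.1]

p(p(p(c)))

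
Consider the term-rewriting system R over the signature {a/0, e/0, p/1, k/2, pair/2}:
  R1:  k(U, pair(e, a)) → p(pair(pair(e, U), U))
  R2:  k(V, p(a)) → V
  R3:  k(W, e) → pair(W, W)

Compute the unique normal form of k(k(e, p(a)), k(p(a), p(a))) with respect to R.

1. k(k(e, p(a)), k(p(a), p(a)))  →  k(e, k(p(a), p(a)))   [R2 at 1]
2. k(e, k(p(a), p(a)))  →  k(e, p(a))   [R2 at 2]
3. k(e, p(a))  →  e   [R2 at ε]

e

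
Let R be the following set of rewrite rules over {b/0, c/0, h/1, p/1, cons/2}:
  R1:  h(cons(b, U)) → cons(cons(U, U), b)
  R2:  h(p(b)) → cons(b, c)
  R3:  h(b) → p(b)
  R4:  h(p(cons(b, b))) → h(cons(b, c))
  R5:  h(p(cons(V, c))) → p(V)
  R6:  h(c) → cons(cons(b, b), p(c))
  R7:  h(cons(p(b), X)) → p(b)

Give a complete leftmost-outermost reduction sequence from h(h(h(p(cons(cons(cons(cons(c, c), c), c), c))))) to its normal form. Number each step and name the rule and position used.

p(cons(c, c))

1. h(h(h(p(cons(cons(cons(cons(c, c), c), c), c)))))  →  h(h(p(cons(cons(cons(c, c), c), c))))   [R5 at 1.1]
2. h(h(p(cons(cons(cons(c, c), c), c))))  →  h(p(cons(cons(c, c), c)))   [R5 at 1]
3. h(p(cons(cons(c, c), c)))  →  p(cons(c, c))   [R5 at ε]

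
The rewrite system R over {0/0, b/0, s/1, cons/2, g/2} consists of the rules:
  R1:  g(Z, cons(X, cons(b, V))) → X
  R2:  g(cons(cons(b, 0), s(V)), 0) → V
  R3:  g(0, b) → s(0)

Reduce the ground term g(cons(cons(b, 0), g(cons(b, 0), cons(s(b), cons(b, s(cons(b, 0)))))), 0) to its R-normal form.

1. g(cons(cons(b, 0), g(cons(b, 0), cons(s(b), cons(b, s(cons(b, 0)))))), 0)  →  g(cons(cons(b, 0), s(b)), 0)   [R1 at 1.2]
2. g(cons(cons(b, 0), s(b)), 0)  →  b   [R2 at ε]

b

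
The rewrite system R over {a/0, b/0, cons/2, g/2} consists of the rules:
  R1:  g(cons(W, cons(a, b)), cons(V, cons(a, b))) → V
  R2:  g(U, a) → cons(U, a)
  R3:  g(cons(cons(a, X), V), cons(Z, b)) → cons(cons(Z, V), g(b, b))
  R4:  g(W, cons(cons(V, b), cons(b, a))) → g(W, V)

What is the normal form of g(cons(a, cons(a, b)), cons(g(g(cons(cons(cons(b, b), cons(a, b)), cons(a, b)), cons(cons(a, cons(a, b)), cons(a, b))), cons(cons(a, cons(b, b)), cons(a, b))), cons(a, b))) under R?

cons(a, cons(b, b))

1. g(cons(a, cons(a, b)), cons(g(g(cons(cons(cons(b, b), cons(a, b)), cons(a, b)), cons(cons(a, cons(a, b)), cons(a, b))), cons(cons(a, cons(b, b)), cons(a, b))), cons(a, b)))  →  g(g(cons(cons(cons(b, b), cons(a, b)), cons(a, b)), cons(cons(a, cons(a, b)), cons(a, b))), cons(cons(a, cons(b, b)), cons(a, b)))   [R1 at ε]
2. g(g(cons(cons(cons(b, b), cons(a, b)), cons(a, b)), cons(cons(a, cons(a, b)), cons(a, b))), cons(cons(a, cons(b, b)), cons(a, b)))  →  g(cons(a, cons(a, b)), cons(cons(a, cons(b, b)), cons(a, b)))   [R1 at 1]
3. g(cons(a, cons(a, b)), cons(cons(a, cons(b, b)), cons(a, b)))  →  cons(a, cons(b, b))   [R1 at ε]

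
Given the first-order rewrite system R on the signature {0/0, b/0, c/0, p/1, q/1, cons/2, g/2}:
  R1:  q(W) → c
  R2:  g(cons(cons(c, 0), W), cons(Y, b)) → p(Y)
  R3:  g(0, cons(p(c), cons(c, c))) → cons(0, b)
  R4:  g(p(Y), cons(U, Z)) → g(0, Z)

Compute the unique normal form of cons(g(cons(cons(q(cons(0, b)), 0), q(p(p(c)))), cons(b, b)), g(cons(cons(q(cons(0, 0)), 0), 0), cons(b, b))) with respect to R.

cons(p(b), p(b))

1. cons(g(cons(cons(q(cons(0, b)), 0), q(p(p(c)))), cons(b, b)), g(cons(cons(q(cons(0, 0)), 0), 0), cons(b, b)))  →  cons(g(cons(cons(c, 0), q(p(p(c)))), cons(b, b)), g(cons(cons(q(cons(0, 0)), 0), 0), cons(b, b)))   [R1 at 1.1.1.1]
2. cons(g(cons(cons(c, 0), q(p(p(c)))), cons(b, b)), g(cons(cons(q(cons(0, 0)), 0), 0), cons(b, b)))  →  cons(p(b), g(cons(cons(q(cons(0, 0)), 0), 0), cons(b, b)))   [R2 at 1]
3. cons(p(b), g(cons(cons(q(cons(0, 0)), 0), 0), cons(b, b)))  →  cons(p(b), g(cons(cons(c, 0), 0), cons(b, b)))   [R1 at 2.1.1.1]
4. cons(p(b), g(cons(cons(c, 0), 0), cons(b, b)))  →  cons(p(b), p(b))   [R2 at 2]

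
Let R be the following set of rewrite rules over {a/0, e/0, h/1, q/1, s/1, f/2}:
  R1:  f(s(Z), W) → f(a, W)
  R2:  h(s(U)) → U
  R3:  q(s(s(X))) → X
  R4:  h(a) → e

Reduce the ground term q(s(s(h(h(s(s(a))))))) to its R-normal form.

1. q(s(s(h(h(s(s(a)))))))  →  h(h(s(s(a))))   [R3 at ε]
2. h(h(s(s(a))))  →  h(s(a))   [R2 at 1]
3. h(s(a))  →  a   [R2 at ε]

a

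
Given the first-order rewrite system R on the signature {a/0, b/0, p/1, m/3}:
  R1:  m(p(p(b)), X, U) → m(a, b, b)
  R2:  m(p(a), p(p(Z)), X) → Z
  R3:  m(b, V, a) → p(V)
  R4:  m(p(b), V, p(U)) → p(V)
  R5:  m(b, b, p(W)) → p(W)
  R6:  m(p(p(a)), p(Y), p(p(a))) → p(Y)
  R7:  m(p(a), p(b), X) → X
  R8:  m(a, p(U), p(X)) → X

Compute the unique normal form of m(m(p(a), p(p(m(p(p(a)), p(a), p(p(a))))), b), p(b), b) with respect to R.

1. m(m(p(a), p(p(m(p(p(a)), p(a), p(p(a))))), b), p(b), b)  →  m(m(p(p(a)), p(a), p(p(a))), p(b), b)   [R2 at 1]
2. m(m(p(p(a)), p(a), p(p(a))), p(b), b)  →  m(p(a), p(b), b)   [R6 at 1]
3. m(p(a), p(b), b)  →  b   [R7 at ε]

b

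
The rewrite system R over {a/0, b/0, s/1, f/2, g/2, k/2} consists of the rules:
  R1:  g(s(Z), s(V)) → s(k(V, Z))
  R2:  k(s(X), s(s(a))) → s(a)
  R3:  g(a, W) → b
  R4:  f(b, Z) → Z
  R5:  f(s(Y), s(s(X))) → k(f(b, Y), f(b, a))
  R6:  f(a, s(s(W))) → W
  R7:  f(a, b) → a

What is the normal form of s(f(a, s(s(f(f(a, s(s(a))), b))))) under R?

s(a)

1. s(f(a, s(s(f(f(a, s(s(a))), b)))))  →  s(f(f(a, s(s(a))), b))   [R6 at 1]
2. s(f(f(a, s(s(a))), b))  →  s(f(a, b))   [R6 at 1.1]
3. s(f(a, b))  →  s(a)   [R7 at 1]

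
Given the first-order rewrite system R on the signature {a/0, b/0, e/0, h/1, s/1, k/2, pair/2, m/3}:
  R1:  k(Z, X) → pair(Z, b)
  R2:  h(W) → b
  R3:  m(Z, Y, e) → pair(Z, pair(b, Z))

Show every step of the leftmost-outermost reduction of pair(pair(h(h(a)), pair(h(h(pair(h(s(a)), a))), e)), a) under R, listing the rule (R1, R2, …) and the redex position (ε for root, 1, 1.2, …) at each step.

1. pair(pair(h(h(a)), pair(h(h(pair(h(s(a)), a))), e)), a)  →  pair(pair(b, pair(h(h(pair(h(s(a)), a))), e)), a)   [R2 at 1.1]
2. pair(pair(b, pair(h(h(pair(h(s(a)), a))), e)), a)  →  pair(pair(b, pair(b, e)), a)   [R2 at 1.2.1]

pair(pair(b, pair(b, e)), a)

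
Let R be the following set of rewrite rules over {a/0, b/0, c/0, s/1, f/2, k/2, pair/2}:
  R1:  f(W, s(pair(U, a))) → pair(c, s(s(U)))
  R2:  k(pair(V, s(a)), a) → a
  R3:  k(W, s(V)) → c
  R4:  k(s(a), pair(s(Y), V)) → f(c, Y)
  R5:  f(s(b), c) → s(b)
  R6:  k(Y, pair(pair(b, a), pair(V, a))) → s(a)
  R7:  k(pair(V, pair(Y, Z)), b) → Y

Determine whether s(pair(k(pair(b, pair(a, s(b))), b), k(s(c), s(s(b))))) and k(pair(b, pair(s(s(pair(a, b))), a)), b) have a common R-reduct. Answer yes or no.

Reduce t₁ = s(pair(k(pair(b, pair(a, s(b))), b), k(s(c), s(s(b))))):
1. s(pair(k(pair(b, pair(a, s(b))), b), k(s(c), s(s(b)))))  →  s(pair(a, k(s(c), s(s(b)))))   [R7 at 1.1]
2. s(pair(a, k(s(c), s(s(b)))))  →  s(pair(a, c))   [R3 at 1.2]

Reduce t₂ = k(pair(b, pair(s(s(pair(a, b))), a)), b):
1. k(pair(b, pair(s(s(pair(a, b))), a)), b)  →  s(s(pair(a, b)))   [R7 at ε]

no — NF(t₁) = s(pair(a, c)), NF(t₂) = s(s(pair(a, b)))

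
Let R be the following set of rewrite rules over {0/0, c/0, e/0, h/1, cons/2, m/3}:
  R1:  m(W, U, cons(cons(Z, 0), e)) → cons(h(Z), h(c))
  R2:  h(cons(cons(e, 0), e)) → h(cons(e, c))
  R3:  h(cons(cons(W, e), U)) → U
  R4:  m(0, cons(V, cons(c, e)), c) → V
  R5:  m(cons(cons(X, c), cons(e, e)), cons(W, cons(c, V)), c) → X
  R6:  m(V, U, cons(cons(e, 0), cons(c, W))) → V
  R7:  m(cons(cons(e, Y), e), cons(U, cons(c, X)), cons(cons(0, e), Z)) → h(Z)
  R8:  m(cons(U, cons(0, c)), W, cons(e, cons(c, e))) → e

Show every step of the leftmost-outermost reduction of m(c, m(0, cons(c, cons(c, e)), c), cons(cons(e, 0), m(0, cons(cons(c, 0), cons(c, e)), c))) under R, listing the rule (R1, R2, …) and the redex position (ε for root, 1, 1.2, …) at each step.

1. m(c, m(0, cons(c, cons(c, e)), c), cons(cons(e, 0), m(0, cons(cons(c, 0), cons(c, e)), c)))  →  m(c, c, cons(cons(e, 0), m(0, cons(cons(c, 0), cons(c, e)), c)))   [R4 at 2]
2. m(c, c, cons(cons(e, 0), m(0, cons(cons(c, 0), cons(c, e)), c)))  →  m(c, c, cons(cons(e, 0), cons(c, 0)))   [R4 at 3.2]
3. m(c, c, cons(cons(e, 0), cons(c, 0)))  →  c   [R6 at ε]

c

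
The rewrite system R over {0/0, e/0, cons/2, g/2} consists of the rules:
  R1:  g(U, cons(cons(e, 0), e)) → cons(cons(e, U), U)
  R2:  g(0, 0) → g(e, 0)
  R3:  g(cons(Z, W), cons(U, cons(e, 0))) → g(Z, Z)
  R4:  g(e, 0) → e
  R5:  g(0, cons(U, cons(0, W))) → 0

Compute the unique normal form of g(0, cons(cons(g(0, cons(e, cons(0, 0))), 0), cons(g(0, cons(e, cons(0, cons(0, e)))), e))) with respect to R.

1. g(0, cons(cons(g(0, cons(e, cons(0, 0))), 0), cons(g(0, cons(e, cons(0, cons(0, e)))), e)))  →  g(0, cons(cons(0, 0), cons(g(0, cons(e, cons(0, cons(0, e)))), e)))   [R5 at 2.1.1]
2. g(0, cons(cons(0, 0), cons(g(0, cons(e, cons(0, cons(0, e)))), e)))  →  g(0, cons(cons(0, 0), cons(0, e)))   [R5 at 2.2.1]
3. g(0, cons(cons(0, 0), cons(0, e)))  →  0   [R5 at ε]

0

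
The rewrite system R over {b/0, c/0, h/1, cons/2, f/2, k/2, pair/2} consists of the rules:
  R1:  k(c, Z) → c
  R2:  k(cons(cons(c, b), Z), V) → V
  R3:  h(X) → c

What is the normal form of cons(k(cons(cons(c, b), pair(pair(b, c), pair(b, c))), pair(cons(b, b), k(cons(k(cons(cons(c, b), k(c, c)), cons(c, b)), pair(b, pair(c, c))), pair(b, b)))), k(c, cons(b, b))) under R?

cons(pair(cons(b, b), pair(b, b)), c)

1. cons(k(cons(cons(c, b), pair(pair(b, c), pair(b, c))), pair(cons(b, b), k(cons(k(cons(cons(c, b), k(c, c)), cons(c, b)), pair(b, pair(c, c))), pair(b, b)))), k(c, cons(b, b)))  →  cons(pair(cons(b, b), k(cons(k(cons(cons(c, b), k(c, c)), cons(c, b)), pair(b, pair(c, c))), pair(b, b))), k(c, cons(b, b)))   [R2 at 1]
2. cons(pair(cons(b, b), k(cons(k(cons(cons(c, b), k(c, c)), cons(c, b)), pair(b, pair(c, c))), pair(b, b))), k(c, cons(b, b)))  →  cons(pair(cons(b, b), k(cons(cons(c, b), pair(b, pair(c, c))), pair(b, b))), k(c, cons(b, b)))   [R2 at 1.2.1.1]
3. cons(pair(cons(b, b), k(cons(cons(c, b), pair(b, pair(c, c))), pair(b, b))), k(c, cons(b, b)))  →  cons(pair(cons(b, b), pair(b, b)), k(c, cons(b, b)))   [R2 at 1.2]
4. cons(pair(cons(b, b), pair(b, b)), k(c, cons(b, b)))  →  cons(pair(cons(b, b), pair(b, b)), c)   [R1 at 2]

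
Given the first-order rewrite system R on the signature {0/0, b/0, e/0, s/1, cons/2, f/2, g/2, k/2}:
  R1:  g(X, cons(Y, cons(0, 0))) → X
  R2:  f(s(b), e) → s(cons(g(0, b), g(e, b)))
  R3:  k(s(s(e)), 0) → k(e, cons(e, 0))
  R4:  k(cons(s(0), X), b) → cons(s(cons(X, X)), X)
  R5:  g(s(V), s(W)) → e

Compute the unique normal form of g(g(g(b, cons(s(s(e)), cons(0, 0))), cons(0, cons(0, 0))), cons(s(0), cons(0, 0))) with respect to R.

b

1. g(g(g(b, cons(s(s(e)), cons(0, 0))), cons(0, cons(0, 0))), cons(s(0), cons(0, 0)))  →  g(g(b, cons(s(s(e)), cons(0, 0))), cons(0, cons(0, 0)))   [R1 at ε]
2. g(g(b, cons(s(s(e)), cons(0, 0))), cons(0, cons(0, 0)))  →  g(b, cons(s(s(e)), cons(0, 0)))   [R1 at ε]
3. g(b, cons(s(s(e)), cons(0, 0)))  →  b   [R1 at ε]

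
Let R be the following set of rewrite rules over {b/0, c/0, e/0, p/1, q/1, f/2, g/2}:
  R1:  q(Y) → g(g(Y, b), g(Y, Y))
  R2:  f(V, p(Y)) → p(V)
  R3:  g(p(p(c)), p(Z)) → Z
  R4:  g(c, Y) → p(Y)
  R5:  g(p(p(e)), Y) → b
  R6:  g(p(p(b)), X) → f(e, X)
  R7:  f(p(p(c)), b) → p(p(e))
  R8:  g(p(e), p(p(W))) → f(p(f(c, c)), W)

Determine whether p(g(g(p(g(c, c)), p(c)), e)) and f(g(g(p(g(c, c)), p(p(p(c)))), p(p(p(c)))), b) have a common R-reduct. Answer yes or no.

yes — NF(t₁) = p(p(e)), NF(t₂) = p(p(e))

Reduce t₁ = p(g(g(p(g(c, c)), p(c)), e)):
1. p(g(g(p(g(c, c)), p(c)), e))  →  p(g(g(p(p(c)), p(c)), e))   [R4 at 1.1.1.1]
2. p(g(g(p(p(c)), p(c)), e))  →  p(g(c, e))   [R3 at 1.1]
3. p(g(c, e))  →  p(p(e))   [R4 at 1]

Reduce t₂ = f(g(g(p(g(c, c)), p(p(p(c)))), p(p(p(c)))), b):
1. f(g(g(p(g(c, c)), p(p(p(c)))), p(p(p(c)))), b)  →  f(g(g(p(p(c)), p(p(p(c)))), p(p(p(c)))), b)   [R4 at 1.1.1.1]
2. f(g(g(p(p(c)), p(p(p(c)))), p(p(p(c)))), b)  →  f(g(p(p(c)), p(p(p(c)))), b)   [R3 at 1.1]
3. f(g(p(p(c)), p(p(p(c)))), b)  →  f(p(p(c)), b)   [R3 at 1]
4. f(p(p(c)), b)  →  p(p(e))   [R7 at ε]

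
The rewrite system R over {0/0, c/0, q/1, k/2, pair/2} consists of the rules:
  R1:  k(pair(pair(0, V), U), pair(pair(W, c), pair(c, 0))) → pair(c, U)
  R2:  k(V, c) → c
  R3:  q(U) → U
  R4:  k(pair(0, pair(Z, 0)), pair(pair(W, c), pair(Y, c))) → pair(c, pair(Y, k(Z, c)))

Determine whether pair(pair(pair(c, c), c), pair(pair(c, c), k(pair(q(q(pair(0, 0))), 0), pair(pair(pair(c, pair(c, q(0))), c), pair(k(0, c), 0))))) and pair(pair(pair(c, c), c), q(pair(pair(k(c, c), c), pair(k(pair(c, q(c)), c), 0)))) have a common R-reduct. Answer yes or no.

yes — NF(t₁) = pair(pair(pair(c, c), c), pair(pair(c, c), pair(c, 0))), NF(t₂) = pair(pair(pair(c, c), c), pair(pair(c, c), pair(c, 0)))

Reduce t₁ = pair(pair(pair(c, c), c), pair(pair(c, c), k(pair(q(q(pair(0, 0))), 0), pair(pair(pair(c, pair(c, q(0))), c), pair(k(0, c), 0))))):
1. pair(pair(pair(c, c), c), pair(pair(c, c), k(pair(q(q(pair(0, 0))), 0), pair(pair(pair(c, pair(c, q(0))), c), pair(k(0, c), 0)))))  →  pair(pair(pair(c, c), c), pair(pair(c, c), k(pair(q(pair(0, 0)), 0), pair(pair(pair(c, pair(c, q(0))), c), pair(k(0, c), 0)))))   [R3 at 2.2.1.1]
2. pair(pair(pair(c, c), c), pair(pair(c, c), k(pair(q(pair(0, 0)), 0), pair(pair(pair(c, pair(c, q(0))), c), pair(k(0, c), 0)))))  →  pair(pair(pair(c, c), c), pair(pair(c, c), k(pair(pair(0, 0), 0), pair(pair(pair(c, pair(c, q(0))), c), pair(k(0, c), 0)))))   [R3 at 2.2.1.1]
3. pair(pair(pair(c, c), c), pair(pair(c, c), k(pair(pair(0, 0), 0), pair(pair(pair(c, pair(c, q(0))), c), pair(k(0, c), 0)))))  →  pair(pair(pair(c, c), c), pair(pair(c, c), k(pair(pair(0, 0), 0), pair(pair(pair(c, pair(c, 0)), c), pair(k(0, c), 0)))))   [R3 at 2.2.2.1.1.2.2]
4. pair(pair(pair(c, c), c), pair(pair(c, c), k(pair(pair(0, 0), 0), pair(pair(pair(c, pair(c, 0)), c), pair(k(0, c), 0)))))  →  pair(pair(pair(c, c), c), pair(pair(c, c), k(pair(pair(0, 0), 0), pair(pair(pair(c, pair(c, 0)), c), pair(c, 0)))))   [R2 at 2.2.2.2.1]
5. pair(pair(pair(c, c), c), pair(pair(c, c), k(pair(pair(0, 0), 0), pair(pair(pair(c, pair(c, 0)), c), pair(c, 0)))))  →  pair(pair(pair(c, c), c), pair(pair(c, c), pair(c, 0)))   [R1 at 2.2]

Reduce t₂ = pair(pair(pair(c, c), c), q(pair(pair(k(c, c), c), pair(k(pair(c, q(c)), c), 0)))):
1. pair(pair(pair(c, c), c), q(pair(pair(k(c, c), c), pair(k(pair(c, q(c)), c), 0))))  →  pair(pair(pair(c, c), c), pair(pair(k(c, c), c), pair(k(pair(c, q(c)), c), 0)))   [R3 at 2]
2. pair(pair(pair(c, c), c), pair(pair(k(c, c), c), pair(k(pair(c, q(c)), c), 0)))  →  pair(pair(pair(c, c), c), pair(pair(c, c), pair(k(pair(c, q(c)), c), 0)))   [R2 at 2.1.1]
3. pair(pair(pair(c, c), c), pair(pair(c, c), pair(k(pair(c, q(c)), c), 0)))  →  pair(pair(pair(c, c), c), pair(pair(c, c), pair(c, 0)))   [R2 at 2.2.1]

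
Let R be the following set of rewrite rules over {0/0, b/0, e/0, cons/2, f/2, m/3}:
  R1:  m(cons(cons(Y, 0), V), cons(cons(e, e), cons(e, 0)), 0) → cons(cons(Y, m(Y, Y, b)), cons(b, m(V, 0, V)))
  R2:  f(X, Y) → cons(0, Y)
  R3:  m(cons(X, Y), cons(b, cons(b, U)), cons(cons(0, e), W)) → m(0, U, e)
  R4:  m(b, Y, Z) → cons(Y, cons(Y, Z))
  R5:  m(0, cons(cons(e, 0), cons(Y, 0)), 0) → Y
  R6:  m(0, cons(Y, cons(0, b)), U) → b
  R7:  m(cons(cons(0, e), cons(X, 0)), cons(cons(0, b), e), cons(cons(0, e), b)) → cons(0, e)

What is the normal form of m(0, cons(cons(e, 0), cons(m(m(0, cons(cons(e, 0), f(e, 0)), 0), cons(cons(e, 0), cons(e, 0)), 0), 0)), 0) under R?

1. m(0, cons(cons(e, 0), cons(m(m(0, cons(cons(e, 0), f(e, 0)), 0), cons(cons(e, 0), cons(e, 0)), 0), 0)), 0)  →  m(m(0, cons(cons(e, 0), f(e, 0)), 0), cons(cons(e, 0), cons(e, 0)), 0)   [R5 at ε]
2. m(m(0, cons(cons(e, 0), f(e, 0)), 0), cons(cons(e, 0), cons(e, 0)), 0)  →  m(m(0, cons(cons(e, 0), cons(0, 0)), 0), cons(cons(e, 0), cons(e, 0)), 0)   [R2 at 1.2.2]
3. m(m(0, cons(cons(e, 0), cons(0, 0)), 0), cons(cons(e, 0), cons(e, 0)), 0)  →  m(0, cons(cons(e, 0), cons(e, 0)), 0)   [R5 at 1]
4. m(0, cons(cons(e, 0), cons(e, 0)), 0)  →  e   [R5 at ε]

e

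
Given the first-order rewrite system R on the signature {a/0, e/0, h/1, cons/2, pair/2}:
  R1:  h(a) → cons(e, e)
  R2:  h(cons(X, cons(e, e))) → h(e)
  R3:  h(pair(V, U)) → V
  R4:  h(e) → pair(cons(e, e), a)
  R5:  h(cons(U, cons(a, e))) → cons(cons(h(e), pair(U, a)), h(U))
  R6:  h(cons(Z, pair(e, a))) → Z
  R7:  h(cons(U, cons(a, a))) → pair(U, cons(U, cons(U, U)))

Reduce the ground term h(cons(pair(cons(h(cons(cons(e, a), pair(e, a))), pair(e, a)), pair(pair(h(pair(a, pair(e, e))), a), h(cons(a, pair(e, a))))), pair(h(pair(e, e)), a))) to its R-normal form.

1. h(cons(pair(cons(h(cons(cons(e, a), pair(e, a))), pair(e, a)), pair(pair(h(pair(a, pair(e, e))), a), h(cons(a, pair(e, a))))), pair(h(pair(e, e)), a)))  →  h(cons(pair(cons(cons(e, a), pair(e, a)), pair(pair(h(pair(a, pair(e, e))), a), h(cons(a, pair(e, a))))), pair(h(pair(e, e)), a)))   [R6 at 1.1.1.1]
2. h(cons(pair(cons(cons(e, a), pair(e, a)), pair(pair(h(pair(a, pair(e, e))), a), h(cons(a, pair(e, a))))), pair(h(pair(e, e)), a)))  →  h(cons(pair(cons(cons(e, a), pair(e, a)), pair(pair(a, a), h(cons(a, pair(e, a))))), pair(h(pair(e, e)), a)))   [R3 at 1.1.2.1.1]
3. h(cons(pair(cons(cons(e, a), pair(e, a)), pair(pair(a, a), h(cons(a, pair(e, a))))), pair(h(pair(e, e)), a)))  →  h(cons(pair(cons(cons(e, a), pair(e, a)), pair(pair(a, a), a)), pair(h(pair(e, e)), a)))   [R6 at 1.1.2.2]
4. h(cons(pair(cons(cons(e, a), pair(e, a)), pair(pair(a, a), a)), pair(h(pair(e, e)), a)))  →  h(cons(pair(cons(cons(e, a), pair(e, a)), pair(pair(a, a), a)), pair(e, a)))   [R3 at 1.2.1]
5. h(cons(pair(cons(cons(e, a), pair(e, a)), pair(pair(a, a), a)), pair(e, a)))  →  pair(cons(cons(e, a), pair(e, a)), pair(pair(a, a), a))   [R6 at ε]

pair(cons(cons(e, a), pair(e, a)), pair(pair(a, a), a))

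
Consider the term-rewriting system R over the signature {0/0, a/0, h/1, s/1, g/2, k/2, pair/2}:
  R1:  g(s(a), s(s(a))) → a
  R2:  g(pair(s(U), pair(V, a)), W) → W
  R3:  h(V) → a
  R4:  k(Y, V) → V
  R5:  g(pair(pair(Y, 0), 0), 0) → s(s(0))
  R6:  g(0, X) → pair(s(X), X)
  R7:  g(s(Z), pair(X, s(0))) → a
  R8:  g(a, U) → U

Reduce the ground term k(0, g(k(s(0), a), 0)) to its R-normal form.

1. k(0, g(k(s(0), a), 0))  →  g(k(s(0), a), 0)   [R4 at ε]
2. g(k(s(0), a), 0)  →  g(a, 0)   [R4 at 1]
3. g(a, 0)  →  0   [R8 at ε]

0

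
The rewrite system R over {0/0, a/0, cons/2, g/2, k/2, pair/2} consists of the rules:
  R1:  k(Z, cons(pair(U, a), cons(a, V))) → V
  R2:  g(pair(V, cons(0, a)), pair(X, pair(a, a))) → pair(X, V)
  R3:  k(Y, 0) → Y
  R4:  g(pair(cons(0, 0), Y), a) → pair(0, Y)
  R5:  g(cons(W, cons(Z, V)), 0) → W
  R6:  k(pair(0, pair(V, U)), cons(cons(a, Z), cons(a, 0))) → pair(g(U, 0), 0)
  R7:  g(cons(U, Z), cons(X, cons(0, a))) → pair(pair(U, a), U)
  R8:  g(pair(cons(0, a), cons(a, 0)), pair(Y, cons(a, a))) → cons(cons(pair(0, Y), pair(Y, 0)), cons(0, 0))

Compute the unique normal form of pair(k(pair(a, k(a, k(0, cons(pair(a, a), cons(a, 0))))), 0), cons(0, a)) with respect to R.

pair(pair(a, a), cons(0, a))

1. pair(k(pair(a, k(a, k(0, cons(pair(a, a), cons(a, 0))))), 0), cons(0, a))  →  pair(pair(a, k(a, k(0, cons(pair(a, a), cons(a, 0))))), cons(0, a))   [R3 at 1]
2. pair(pair(a, k(a, k(0, cons(pair(a, a), cons(a, 0))))), cons(0, a))  →  pair(pair(a, k(a, 0)), cons(0, a))   [R1 at 1.2.2]
3. pair(pair(a, k(a, 0)), cons(0, a))  →  pair(pair(a, a), cons(0, a))   [R3 at 1.2]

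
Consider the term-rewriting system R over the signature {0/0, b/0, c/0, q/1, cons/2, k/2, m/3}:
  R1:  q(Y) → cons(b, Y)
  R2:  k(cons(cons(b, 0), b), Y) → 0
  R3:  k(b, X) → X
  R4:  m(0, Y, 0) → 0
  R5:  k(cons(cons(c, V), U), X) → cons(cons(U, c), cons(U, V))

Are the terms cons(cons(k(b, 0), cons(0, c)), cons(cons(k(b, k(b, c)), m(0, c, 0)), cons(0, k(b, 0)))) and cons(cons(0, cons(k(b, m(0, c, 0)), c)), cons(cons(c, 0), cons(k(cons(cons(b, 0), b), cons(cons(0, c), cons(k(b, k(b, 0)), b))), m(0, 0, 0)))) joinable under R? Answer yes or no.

yes — NF(t₁) = cons(cons(0, cons(0, c)), cons(cons(c, 0), cons(0, 0))), NF(t₂) = cons(cons(0, cons(0, c)), cons(cons(c, 0), cons(0, 0)))

Reduce t₁ = cons(cons(k(b, 0), cons(0, c)), cons(cons(k(b, k(b, c)), m(0, c, 0)), cons(0, k(b, 0)))):
1. cons(cons(k(b, 0), cons(0, c)), cons(cons(k(b, k(b, c)), m(0, c, 0)), cons(0, k(b, 0))))  →  cons(cons(0, cons(0, c)), cons(cons(k(b, k(b, c)), m(0, c, 0)), cons(0, k(b, 0))))   [R3 at 1.1]
2. cons(cons(0, cons(0, c)), cons(cons(k(b, k(b, c)), m(0, c, 0)), cons(0, k(b, 0))))  →  cons(cons(0, cons(0, c)), cons(cons(k(b, c), m(0, c, 0)), cons(0, k(b, 0))))   [R3 at 2.1.1]
3. cons(cons(0, cons(0, c)), cons(cons(k(b, c), m(0, c, 0)), cons(0, k(b, 0))))  →  cons(cons(0, cons(0, c)), cons(cons(c, m(0, c, 0)), cons(0, k(b, 0))))   [R3 at 2.1.1]
4. cons(cons(0, cons(0, c)), cons(cons(c, m(0, c, 0)), cons(0, k(b, 0))))  →  cons(cons(0, cons(0, c)), cons(cons(c, 0), cons(0, k(b, 0))))   [R4 at 2.1.2]
5. cons(cons(0, cons(0, c)), cons(cons(c, 0), cons(0, k(b, 0))))  →  cons(cons(0, cons(0, c)), cons(cons(c, 0), cons(0, 0)))   [R3 at 2.2.2]

Reduce t₂ = cons(cons(0, cons(k(b, m(0, c, 0)), c)), cons(cons(c, 0), cons(k(cons(cons(b, 0), b), cons(cons(0, c), cons(k(b, k(b, 0)), b))), m(0, 0, 0)))):
1. cons(cons(0, cons(k(b, m(0, c, 0)), c)), cons(cons(c, 0), cons(k(cons(cons(b, 0), b), cons(cons(0, c), cons(k(b, k(b, 0)), b))), m(0, 0, 0))))  →  cons(cons(0, cons(m(0, c, 0), c)), cons(cons(c, 0), cons(k(cons(cons(b, 0), b), cons(cons(0, c), cons(k(b, k(b, 0)), b))), m(0, 0, 0))))   [R3 at 1.2.1]
2. cons(cons(0, cons(m(0, c, 0), c)), cons(cons(c, 0), cons(k(cons(cons(b, 0), b), cons(cons(0, c), cons(k(b, k(b, 0)), b))), m(0, 0, 0))))  →  cons(cons(0, cons(0, c)), cons(cons(c, 0), cons(k(cons(cons(b, 0), b), cons(cons(0, c), cons(k(b, k(b, 0)), b))), m(0, 0, 0))))   [R4 at 1.2.1]
3. cons(cons(0, cons(0, c)), cons(cons(c, 0), cons(k(cons(cons(b, 0), b), cons(cons(0, c), cons(k(b, k(b, 0)), b))), m(0, 0, 0))))  →  cons(cons(0, cons(0, c)), cons(cons(c, 0), cons(0, m(0, 0, 0))))   [R2 at 2.2.1]
4. cons(cons(0, cons(0, c)), cons(cons(c, 0), cons(0, m(0, 0, 0))))  →  cons(cons(0, cons(0, c)), cons(cons(c, 0), cons(0, 0)))   [R4 at 2.2.2]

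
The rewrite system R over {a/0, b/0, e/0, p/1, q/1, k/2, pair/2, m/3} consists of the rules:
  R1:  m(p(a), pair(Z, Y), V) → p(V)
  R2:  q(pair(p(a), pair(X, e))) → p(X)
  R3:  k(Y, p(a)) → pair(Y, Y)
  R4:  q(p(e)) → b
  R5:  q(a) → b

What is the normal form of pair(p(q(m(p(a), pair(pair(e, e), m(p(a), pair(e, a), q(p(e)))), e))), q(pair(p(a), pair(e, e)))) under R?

pair(p(b), p(e))

1. pair(p(q(m(p(a), pair(pair(e, e), m(p(a), pair(e, a), q(p(e)))), e))), q(pair(p(a), pair(e, e))))  →  pair(p(q(p(e))), q(pair(p(a), pair(e, e))))   [R1 at 1.1.1]
2. pair(p(q(p(e))), q(pair(p(a), pair(e, e))))  →  pair(p(b), q(pair(p(a), pair(e, e))))   [R4 at 1.1]
3. pair(p(b), q(pair(p(a), pair(e, e))))  →  pair(p(b), p(e))   [R2 at 2]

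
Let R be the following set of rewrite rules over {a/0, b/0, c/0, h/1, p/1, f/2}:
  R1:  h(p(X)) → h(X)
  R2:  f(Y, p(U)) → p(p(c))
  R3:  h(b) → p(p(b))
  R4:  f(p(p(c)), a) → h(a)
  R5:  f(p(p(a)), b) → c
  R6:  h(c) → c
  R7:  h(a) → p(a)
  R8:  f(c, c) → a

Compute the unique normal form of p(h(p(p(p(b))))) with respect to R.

p(p(p(b)))

1. p(h(p(p(p(b)))))  →  p(h(p(p(b))))   [R1 at 1]
2. p(h(p(p(b))))  →  p(h(p(b)))   [R1 at 1]
3. p(h(p(b)))  →  p(h(b))   [R1 at 1]
4. p(h(b))  →  p(p(p(b)))   [R3 at 1]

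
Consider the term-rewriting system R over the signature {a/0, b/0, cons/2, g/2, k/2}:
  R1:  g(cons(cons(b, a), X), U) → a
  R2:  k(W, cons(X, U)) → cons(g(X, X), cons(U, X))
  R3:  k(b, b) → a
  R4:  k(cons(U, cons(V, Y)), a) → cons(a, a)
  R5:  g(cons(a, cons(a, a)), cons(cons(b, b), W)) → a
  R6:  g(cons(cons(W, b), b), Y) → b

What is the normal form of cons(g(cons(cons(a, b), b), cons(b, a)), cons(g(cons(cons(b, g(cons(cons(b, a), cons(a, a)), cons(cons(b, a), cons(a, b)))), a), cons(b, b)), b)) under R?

1. cons(g(cons(cons(a, b), b), cons(b, a)), cons(g(cons(cons(b, g(cons(cons(b, a), cons(a, a)), cons(cons(b, a), cons(a, b)))), a), cons(b, b)), b))  →  cons(b, cons(g(cons(cons(b, g(cons(cons(b, a), cons(a, a)), cons(cons(b, a), cons(a, b)))), a), cons(b, b)), b))   [R6 at 1]
2. cons(b, cons(g(cons(cons(b, g(cons(cons(b, a), cons(a, a)), cons(cons(b, a), cons(a, b)))), a), cons(b, b)), b))  →  cons(b, cons(g(cons(cons(b, a), a), cons(b, b)), b))   [R1 at 2.1.1.1.2]
3. cons(b, cons(g(cons(cons(b, a), a), cons(b, b)), b))  →  cons(b, cons(a, b))   [R1 at 2.1]

cons(b, cons(a, b))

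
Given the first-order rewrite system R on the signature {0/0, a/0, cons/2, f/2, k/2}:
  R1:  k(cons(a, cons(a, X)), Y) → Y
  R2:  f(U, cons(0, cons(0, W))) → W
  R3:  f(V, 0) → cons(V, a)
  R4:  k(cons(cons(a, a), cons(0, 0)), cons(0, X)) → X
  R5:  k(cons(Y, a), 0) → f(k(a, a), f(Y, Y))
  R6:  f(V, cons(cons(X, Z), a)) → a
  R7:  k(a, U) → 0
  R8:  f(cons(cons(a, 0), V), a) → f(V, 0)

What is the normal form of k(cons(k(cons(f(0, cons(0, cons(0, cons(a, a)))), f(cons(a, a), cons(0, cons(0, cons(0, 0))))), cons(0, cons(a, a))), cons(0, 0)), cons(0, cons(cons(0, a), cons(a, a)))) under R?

cons(cons(0, a), cons(a, a))

1. k(cons(k(cons(f(0, cons(0, cons(0, cons(a, a)))), f(cons(a, a), cons(0, cons(0, cons(0, 0))))), cons(0, cons(a, a))), cons(0, 0)), cons(0, cons(cons(0, a), cons(a, a))))  →  k(cons(k(cons(cons(a, a), f(cons(a, a), cons(0, cons(0, cons(0, 0))))), cons(0, cons(a, a))), cons(0, 0)), cons(0, cons(cons(0, a), cons(a, a))))   [R2 at 1.1.1.1]
2. k(cons(k(cons(cons(a, a), f(cons(a, a), cons(0, cons(0, cons(0, 0))))), cons(0, cons(a, a))), cons(0, 0)), cons(0, cons(cons(0, a), cons(a, a))))  →  k(cons(k(cons(cons(a, a), cons(0, 0)), cons(0, cons(a, a))), cons(0, 0)), cons(0, cons(cons(0, a), cons(a, a))))   [R2 at 1.1.1.2]
3. k(cons(k(cons(cons(a, a), cons(0, 0)), cons(0, cons(a, a))), cons(0, 0)), cons(0, cons(cons(0, a), cons(a, a))))  →  k(cons(cons(a, a), cons(0, 0)), cons(0, cons(cons(0, a), cons(a, a))))   [R4 at 1.1]
4. k(cons(cons(a, a), cons(0, 0)), cons(0, cons(cons(0, a), cons(a, a))))  →  cons(cons(0, a), cons(a, a))   [R4 at ε]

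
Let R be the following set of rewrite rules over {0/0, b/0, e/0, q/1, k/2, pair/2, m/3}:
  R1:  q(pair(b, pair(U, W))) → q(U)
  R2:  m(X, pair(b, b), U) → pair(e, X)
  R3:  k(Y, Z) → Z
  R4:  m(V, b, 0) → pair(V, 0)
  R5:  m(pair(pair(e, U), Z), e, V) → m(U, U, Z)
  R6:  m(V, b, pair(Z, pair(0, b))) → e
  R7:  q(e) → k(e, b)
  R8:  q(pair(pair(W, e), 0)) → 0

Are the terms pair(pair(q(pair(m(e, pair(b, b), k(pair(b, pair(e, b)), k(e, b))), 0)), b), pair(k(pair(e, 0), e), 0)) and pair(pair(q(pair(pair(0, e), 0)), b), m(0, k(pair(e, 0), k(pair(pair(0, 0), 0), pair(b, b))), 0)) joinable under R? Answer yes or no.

Reduce t₁ = pair(pair(q(pair(m(e, pair(b, b), k(pair(b, pair(e, b)), k(e, b))), 0)), b), pair(k(pair(e, 0), e), 0)):
1. pair(pair(q(pair(m(e, pair(b, b), k(pair(b, pair(e, b)), k(e, b))), 0)), b), pair(k(pair(e, 0), e), 0))  →  pair(pair(q(pair(pair(e, e), 0)), b), pair(k(pair(e, 0), e), 0))   [R2 at 1.1.1.1]
2. pair(pair(q(pair(pair(e, e), 0)), b), pair(k(pair(e, 0), e), 0))  →  pair(pair(0, b), pair(k(pair(e, 0), e), 0))   [R8 at 1.1]
3. pair(pair(0, b), pair(k(pair(e, 0), e), 0))  →  pair(pair(0, b), pair(e, 0))   [R3 at 2.1]

Reduce t₂ = pair(pair(q(pair(pair(0, e), 0)), b), m(0, k(pair(e, 0), k(pair(pair(0, 0), 0), pair(b, b))), 0)):
1. pair(pair(q(pair(pair(0, e), 0)), b), m(0, k(pair(e, 0), k(pair(pair(0, 0), 0), pair(b, b))), 0))  →  pair(pair(0, b), m(0, k(pair(e, 0), k(pair(pair(0, 0), 0), pair(b, b))), 0))   [R8 at 1.1]
2. pair(pair(0, b), m(0, k(pair(e, 0), k(pair(pair(0, 0), 0), pair(b, b))), 0))  →  pair(pair(0, b), m(0, k(pair(pair(0, 0), 0), pair(b, b)), 0))   [R3 at 2.2]
3. pair(pair(0, b), m(0, k(pair(pair(0, 0), 0), pair(b, b)), 0))  →  pair(pair(0, b), m(0, pair(b, b), 0))   [R3 at 2.2]
4. pair(pair(0, b), m(0, pair(b, b), 0))  →  pair(pair(0, b), pair(e, 0))   [R2 at 2]

yes — NF(t₁) = pair(pair(0, b), pair(e, 0)), NF(t₂) = pair(pair(0, b), pair(e, 0))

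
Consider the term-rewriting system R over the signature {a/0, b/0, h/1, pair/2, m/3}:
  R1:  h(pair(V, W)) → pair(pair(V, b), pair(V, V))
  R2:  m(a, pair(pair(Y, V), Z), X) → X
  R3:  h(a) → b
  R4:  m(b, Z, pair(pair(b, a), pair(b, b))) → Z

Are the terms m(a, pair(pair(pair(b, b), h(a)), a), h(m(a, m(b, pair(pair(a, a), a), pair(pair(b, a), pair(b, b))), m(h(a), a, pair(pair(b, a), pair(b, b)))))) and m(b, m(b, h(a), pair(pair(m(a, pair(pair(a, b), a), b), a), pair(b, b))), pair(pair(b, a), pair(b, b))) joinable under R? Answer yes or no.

Reduce t₁ = m(a, pair(pair(pair(b, b), h(a)), a), h(m(a, m(b, pair(pair(a, a), a), pair(pair(b, a), pair(b, b))), m(h(a), a, pair(pair(b, a), pair(b, b)))))):
1. m(a, pair(pair(pair(b, b), h(a)), a), h(m(a, m(b, pair(pair(a, a), a), pair(pair(b, a), pair(b, b))), m(h(a), a, pair(pair(b, a), pair(b, b))))))  →  h(m(a, m(b, pair(pair(a, a), a), pair(pair(b, a), pair(b, b))), m(h(a), a, pair(pair(b, a), pair(b, b)))))   [R2 at ε]
2. h(m(a, m(b, pair(pair(a, a), a), pair(pair(b, a), pair(b, b))), m(h(a), a, pair(pair(b, a), pair(b, b)))))  →  h(m(a, pair(pair(a, a), a), m(h(a), a, pair(pair(b, a), pair(b, b)))))   [R4 at 1.2]
3. h(m(a, pair(pair(a, a), a), m(h(a), a, pair(pair(b, a), pair(b, b)))))  →  h(m(h(a), a, pair(pair(b, a), pair(b, b))))   [R2 at 1]
4. h(m(h(a), a, pair(pair(b, a), pair(b, b))))  →  h(m(b, a, pair(pair(b, a), pair(b, b))))   [R3 at 1.1]
5. h(m(b, a, pair(pair(b, a), pair(b, b))))  →  h(a)   [R4 at 1]
6. h(a)  →  b   [R3 at ε]

Reduce t₂ = m(b, m(b, h(a), pair(pair(m(a, pair(pair(a, b), a), b), a), pair(b, b))), pair(pair(b, a), pair(b, b))):
1. m(b, m(b, h(a), pair(pair(m(a, pair(pair(a, b), a), b), a), pair(b, b))), pair(pair(b, a), pair(b, b)))  →  m(b, h(a), pair(pair(m(a, pair(pair(a, b), a), b), a), pair(b, b)))   [R4 at ε]
2. m(b, h(a), pair(pair(m(a, pair(pair(a, b), a), b), a), pair(b, b)))  →  m(b, b, pair(pair(m(a, pair(pair(a, b), a), b), a), pair(b, b)))   [R3 at 2]
3. m(b, b, pair(pair(m(a, pair(pair(a, b), a), b), a), pair(b, b)))  →  m(b, b, pair(pair(b, a), pair(b, b)))   [R2 at 3.1.1]
4. m(b, b, pair(pair(b, a), pair(b, b)))  →  b   [R4 at ε]

yes — NF(t₁) = b, NF(t₂) = b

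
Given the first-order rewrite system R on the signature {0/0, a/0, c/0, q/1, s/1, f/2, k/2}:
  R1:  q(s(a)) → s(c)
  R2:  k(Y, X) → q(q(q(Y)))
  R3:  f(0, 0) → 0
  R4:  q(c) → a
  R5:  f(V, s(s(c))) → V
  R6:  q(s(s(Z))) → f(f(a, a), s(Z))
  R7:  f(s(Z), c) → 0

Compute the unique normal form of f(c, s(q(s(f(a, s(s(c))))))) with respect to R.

c

1. f(c, s(q(s(f(a, s(s(c)))))))  →  f(c, s(q(s(a))))   [R5 at 2.1.1.1]
2. f(c, s(q(s(a))))  →  f(c, s(s(c)))   [R1 at 2.1]
3. f(c, s(s(c)))  →  c   [R5 at ε]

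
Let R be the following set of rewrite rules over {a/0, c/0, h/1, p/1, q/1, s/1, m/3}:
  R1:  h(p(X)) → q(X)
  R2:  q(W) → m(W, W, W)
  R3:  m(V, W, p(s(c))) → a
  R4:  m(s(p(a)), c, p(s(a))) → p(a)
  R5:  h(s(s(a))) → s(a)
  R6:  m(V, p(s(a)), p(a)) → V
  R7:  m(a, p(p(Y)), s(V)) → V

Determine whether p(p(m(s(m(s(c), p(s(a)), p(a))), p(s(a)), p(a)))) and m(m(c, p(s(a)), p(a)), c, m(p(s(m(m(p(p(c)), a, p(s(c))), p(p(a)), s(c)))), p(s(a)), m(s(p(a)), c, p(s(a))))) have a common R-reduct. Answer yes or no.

Reduce t₁ = p(p(m(s(m(s(c), p(s(a)), p(a))), p(s(a)), p(a)))):
1. p(p(m(s(m(s(c), p(s(a)), p(a))), p(s(a)), p(a))))  →  p(p(s(m(s(c), p(s(a)), p(a)))))   [R6 at 1.1]
2. p(p(s(m(s(c), p(s(a)), p(a)))))  →  p(p(s(s(c))))   [R6 at 1.1.1]

Reduce t₂ = m(m(c, p(s(a)), p(a)), c, m(p(s(m(m(p(p(c)), a, p(s(c))), p(p(a)), s(c)))), p(s(a)), m(s(p(a)), c, p(s(a))))):
1. m(m(c, p(s(a)), p(a)), c, m(p(s(m(m(p(p(c)), a, p(s(c))), p(p(a)), s(c)))), p(s(a)), m(s(p(a)), c, p(s(a)))))  →  m(c, c, m(p(s(m(m(p(p(c)), a, p(s(c))), p(p(a)), s(c)))), p(s(a)), m(s(p(a)), c, p(s(a)))))   [R6 at 1]
2. m(c, c, m(p(s(m(m(p(p(c)), a, p(s(c))), p(p(a)), s(c)))), p(s(a)), m(s(p(a)), c, p(s(a)))))  →  m(c, c, m(p(s(m(a, p(p(a)), s(c)))), p(s(a)), m(s(p(a)), c, p(s(a)))))   [R3 at 3.1.1.1.1]
3. m(c, c, m(p(s(m(a, p(p(a)), s(c)))), p(s(a)), m(s(p(a)), c, p(s(a)))))  →  m(c, c, m(p(s(c)), p(s(a)), m(s(p(a)), c, p(s(a)))))   [R7 at 3.1.1.1]
4. m(c, c, m(p(s(c)), p(s(a)), m(s(p(a)), c, p(s(a)))))  →  m(c, c, m(p(s(c)), p(s(a)), p(a)))   [R4 at 3.3]
5. m(c, c, m(p(s(c)), p(s(a)), p(a)))  →  m(c, c, p(s(c)))   [R6 at 3]
6. m(c, c, p(s(c)))  →  a   [R3 at ε]

no — NF(t₁) = p(p(s(s(c)))), NF(t₂) = a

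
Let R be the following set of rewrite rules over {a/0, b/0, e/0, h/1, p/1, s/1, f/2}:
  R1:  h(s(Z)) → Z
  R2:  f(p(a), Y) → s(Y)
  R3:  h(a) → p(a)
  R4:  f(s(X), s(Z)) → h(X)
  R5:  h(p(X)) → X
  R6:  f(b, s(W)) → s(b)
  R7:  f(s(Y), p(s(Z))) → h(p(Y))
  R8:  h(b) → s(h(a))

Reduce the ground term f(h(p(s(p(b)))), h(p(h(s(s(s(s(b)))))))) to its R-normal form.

1. f(h(p(s(p(b)))), h(p(h(s(s(s(s(b))))))))  →  f(s(p(b)), h(p(h(s(s(s(s(b))))))))   [R5 at 1]
2. f(s(p(b)), h(p(h(s(s(s(s(b))))))))  →  f(s(p(b)), h(s(s(s(s(b))))))   [R5 at 2]
3. f(s(p(b)), h(s(s(s(s(b))))))  →  f(s(p(b)), s(s(s(b))))   [R1 at 2]
4. f(s(p(b)), s(s(s(b))))  →  h(p(b))   [R4 at ε]
5. h(p(b))  →  b   [R5 at ε]

b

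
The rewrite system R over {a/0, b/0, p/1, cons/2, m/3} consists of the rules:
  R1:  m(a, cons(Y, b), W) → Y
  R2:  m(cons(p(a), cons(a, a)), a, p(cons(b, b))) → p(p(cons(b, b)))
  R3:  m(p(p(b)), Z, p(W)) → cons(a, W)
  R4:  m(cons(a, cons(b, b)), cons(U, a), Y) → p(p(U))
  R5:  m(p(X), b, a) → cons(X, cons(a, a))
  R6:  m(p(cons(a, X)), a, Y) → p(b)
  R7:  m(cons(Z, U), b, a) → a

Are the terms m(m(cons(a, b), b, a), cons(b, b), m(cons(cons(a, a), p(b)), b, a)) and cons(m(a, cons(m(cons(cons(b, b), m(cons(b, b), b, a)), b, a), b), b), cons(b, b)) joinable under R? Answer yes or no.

Reduce t₁ = m(m(cons(a, b), b, a), cons(b, b), m(cons(cons(a, a), p(b)), b, a)):
1. m(m(cons(a, b), b, a), cons(b, b), m(cons(cons(a, a), p(b)), b, a))  →  m(a, cons(b, b), m(cons(cons(a, a), p(b)), b, a))   [R7 at 1]
2. m(a, cons(b, b), m(cons(cons(a, a), p(b)), b, a))  →  b   [R1 at ε]

Reduce t₂ = cons(m(a, cons(m(cons(cons(b, b), m(cons(b, b), b, a)), b, a), b), b), cons(b, b)):
1. cons(m(a, cons(m(cons(cons(b, b), m(cons(b, b), b, a)), b, a), b), b), cons(b, b))  →  cons(m(cons(cons(b, b), m(cons(b, b), b, a)), b, a), cons(b, b))   [R1 at 1]
2. cons(m(cons(cons(b, b), m(cons(b, b), b, a)), b, a), cons(b, b))  →  cons(a, cons(b, b))   [R7 at 1]

no — NF(t₁) = b, NF(t₂) = cons(a, cons(b, b))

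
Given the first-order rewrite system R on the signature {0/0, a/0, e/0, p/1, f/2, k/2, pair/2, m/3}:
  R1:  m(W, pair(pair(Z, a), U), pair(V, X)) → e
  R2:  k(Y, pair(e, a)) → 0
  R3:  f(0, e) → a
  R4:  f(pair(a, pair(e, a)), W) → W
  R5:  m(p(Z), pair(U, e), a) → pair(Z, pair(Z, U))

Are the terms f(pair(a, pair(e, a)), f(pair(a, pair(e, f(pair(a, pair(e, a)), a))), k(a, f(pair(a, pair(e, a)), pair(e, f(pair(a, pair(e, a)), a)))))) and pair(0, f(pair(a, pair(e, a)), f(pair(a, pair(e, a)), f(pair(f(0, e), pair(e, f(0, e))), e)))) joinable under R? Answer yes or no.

Reduce t₁ = f(pair(a, pair(e, a)), f(pair(a, pair(e, f(pair(a, pair(e, a)), a))), k(a, f(pair(a, pair(e, a)), pair(e, f(pair(a, pair(e, a)), a)))))):
1. f(pair(a, pair(e, a)), f(pair(a, pair(e, f(pair(a, pair(e, a)), a))), k(a, f(pair(a, pair(e, a)), pair(e, f(pair(a, pair(e, a)), a))))))  →  f(pair(a, pair(e, f(pair(a, pair(e, a)), a))), k(a, f(pair(a, pair(e, a)), pair(e, f(pair(a, pair(e, a)), a)))))   [R4 at ε]
2. f(pair(a, pair(e, f(pair(a, pair(e, a)), a))), k(a, f(pair(a, pair(e, a)), pair(e, f(pair(a, pair(e, a)), a)))))  →  f(pair(a, pair(e, a)), k(a, f(pair(a, pair(e, a)), pair(e, f(pair(a, pair(e, a)), a)))))   [R4 at 1.2.2]
3. f(pair(a, pair(e, a)), k(a, f(pair(a, pair(e, a)), pair(e, f(pair(a, pair(e, a)), a)))))  →  k(a, f(pair(a, pair(e, a)), pair(e, f(pair(a, pair(e, a)), a))))   [R4 at ε]
4. k(a, f(pair(a, pair(e, a)), pair(e, f(pair(a, pair(e, a)), a))))  →  k(a, pair(e, f(pair(a, pair(e, a)), a)))   [R4 at 2]
5. k(a, pair(e, f(pair(a, pair(e, a)), a)))  →  k(a, pair(e, a))   [R4 at 2.2]
6. k(a, pair(e, a))  →  0   [R2 at ε]

Reduce t₂ = pair(0, f(pair(a, pair(e, a)), f(pair(a, pair(e, a)), f(pair(f(0, e), pair(e, f(0, e))), e)))):
1. pair(0, f(pair(a, pair(e, a)), f(pair(a, pair(e, a)), f(pair(f(0, e), pair(e, f(0, e))), e))))  →  pair(0, f(pair(a, pair(e, a)), f(pair(f(0, e), pair(e, f(0, e))), e)))   [R4 at 2]
2. pair(0, f(pair(a, pair(e, a)), f(pair(f(0, e), pair(e, f(0, e))), e)))  →  pair(0, f(pair(f(0, e), pair(e, f(0, e))), e))   [R4 at 2]
3. pair(0, f(pair(f(0, e), pair(e, f(0, e))), e))  →  pair(0, f(pair(a, pair(e, f(0, e))), e))   [R3 at 2.1.1]
4. pair(0, f(pair(a, pair(e, f(0, e))), e))  →  pair(0, f(pair(a, pair(e, a)), e))   [R3 at 2.1.2.2]
5. pair(0, f(pair(a, pair(e, a)), e))  →  pair(0, e)   [R4 at 2]

no — NF(t₁) = 0, NF(t₂) = pair(0, e)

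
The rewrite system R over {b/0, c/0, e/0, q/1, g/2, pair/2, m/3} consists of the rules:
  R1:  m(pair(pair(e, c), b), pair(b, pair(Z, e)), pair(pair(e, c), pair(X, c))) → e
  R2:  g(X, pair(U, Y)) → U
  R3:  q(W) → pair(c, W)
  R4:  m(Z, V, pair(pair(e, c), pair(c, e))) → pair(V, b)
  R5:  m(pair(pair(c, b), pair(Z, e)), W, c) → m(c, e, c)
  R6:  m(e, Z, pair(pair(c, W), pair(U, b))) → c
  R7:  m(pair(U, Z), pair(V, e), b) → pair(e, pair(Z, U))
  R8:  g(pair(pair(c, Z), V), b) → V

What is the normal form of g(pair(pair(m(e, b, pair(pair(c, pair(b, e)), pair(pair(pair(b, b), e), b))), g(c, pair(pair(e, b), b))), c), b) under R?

1. g(pair(pair(m(e, b, pair(pair(c, pair(b, e)), pair(pair(pair(b, b), e), b))), g(c, pair(pair(e, b), b))), c), b)  →  g(pair(pair(c, g(c, pair(pair(e, b), b))), c), b)   [R6 at 1.1.1]
2. g(pair(pair(c, g(c, pair(pair(e, b), b))), c), b)  →  c   [R8 at ε]

c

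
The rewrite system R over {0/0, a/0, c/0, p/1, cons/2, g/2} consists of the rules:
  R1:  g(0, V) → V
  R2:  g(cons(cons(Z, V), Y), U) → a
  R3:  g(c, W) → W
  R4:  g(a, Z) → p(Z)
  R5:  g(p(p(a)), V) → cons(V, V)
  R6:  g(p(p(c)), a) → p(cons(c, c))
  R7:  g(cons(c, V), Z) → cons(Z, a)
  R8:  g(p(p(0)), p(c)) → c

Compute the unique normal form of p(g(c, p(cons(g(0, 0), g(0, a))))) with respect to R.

p(p(cons(0, a)))

1. p(g(c, p(cons(g(0, 0), g(0, a)))))  →  p(p(cons(g(0, 0), g(0, a))))   [R3 at 1]
2. p(p(cons(g(0, 0), g(0, a))))  →  p(p(cons(0, g(0, a))))   [R1 at 1.1.1]
3. p(p(cons(0, g(0, a))))  →  p(p(cons(0, a)))   [R1 at 1.1.2]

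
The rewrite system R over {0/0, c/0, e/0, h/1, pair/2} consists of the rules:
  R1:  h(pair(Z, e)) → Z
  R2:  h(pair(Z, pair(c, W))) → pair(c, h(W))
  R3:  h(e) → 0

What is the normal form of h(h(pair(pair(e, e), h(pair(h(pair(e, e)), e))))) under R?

e

1. h(h(pair(pair(e, e), h(pair(h(pair(e, e)), e)))))  →  h(h(pair(pair(e, e), h(pair(e, e)))))   [R1 at 1.1.2]
2. h(h(pair(pair(e, e), h(pair(e, e)))))  →  h(h(pair(pair(e, e), e)))   [R1 at 1.1.2]
3. h(h(pair(pair(e, e), e)))  →  h(pair(e, e))   [R1 at 1]
4. h(pair(e, e))  →  e   [R1 at ε]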